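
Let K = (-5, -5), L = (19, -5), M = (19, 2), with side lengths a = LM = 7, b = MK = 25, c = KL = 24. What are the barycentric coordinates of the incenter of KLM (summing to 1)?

The incenter has barycentric coordinates proportional to the opposite side lengths: (7 : 25 : 24).
Normalizing by 7+25+24 = 56 gives (1/8, 25/56, 3/7).

(1/8, 25/56, 3/7)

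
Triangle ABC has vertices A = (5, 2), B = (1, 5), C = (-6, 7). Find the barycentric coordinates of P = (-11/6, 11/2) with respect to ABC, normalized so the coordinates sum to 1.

(1/6, 1/3, 1/2)

Signed area of the reference triangle: [ABC] = ½·(5·(5−7) + 1·(7−2) + (-6)·(2−5)) = ½·(-10 + 5 + 18) = 13/2.
[PBC] = ½·((-11/6)·(5−7) + 1·(7−(11/2)) + (-6)·(11/2−5)) = ½·(11/3 + 3/2 − 3) = 13/12, so the A-coordinate is (13/12)/(13/2) = 1/6.
[APC] = ½·(5·(11/2−7) + (-11/6)·(7−2) + (-6)·(2−(11/2))) = ½·(-15/2 − 55/6 + 21) = 13/6, so the B-coordinate is 1/3.
[ABP] = ½·(5·(5−(11/2)) + 1·(11/2−2) + (-11/6)·(2−5)) = ½·(-5/2 + 7/2 + 11/2) = 13/4, so the C-coordinate is 1/2.
Check: 1/6 + 1/3 + 1/2 = 1.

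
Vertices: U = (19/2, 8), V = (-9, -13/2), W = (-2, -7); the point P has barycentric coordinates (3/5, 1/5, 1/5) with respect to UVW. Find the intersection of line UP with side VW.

(-11/2, -27/4)

Line UP meets VW where the U-coordinate vanishes; zeroing P's U-weight and renormalizing leaves V, W-weights 1/5 : 1/5 → (1/2, 1/2).
So Q = (1/2)·V + (1/2)·W = (-11/2, -27/4).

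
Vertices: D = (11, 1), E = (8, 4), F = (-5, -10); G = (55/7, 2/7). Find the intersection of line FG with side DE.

Barycentric coordinates of G with respect to DEF: (4/7, 2/7, 1/7).
On side DE the F-coordinate is zero; dropping G's F-weight 1/7 and renormalizing the remaining 4/7 : 2/7 gives weights 2/3, 1/3 on D, E.
H = (2/3)·(11, 1) + (1/3)·(8, 4) = (10, 2).

(10, 2)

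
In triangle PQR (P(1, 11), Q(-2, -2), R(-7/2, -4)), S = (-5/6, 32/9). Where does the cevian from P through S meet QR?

(-23/10, -12/5)

Barycentric coordinates of S with respect to PQR: (4/9, 4/9, 1/9).
On side QR the P-coordinate is zero; dropping S's P-weight 4/9 and renormalizing the remaining 4/9 : 1/9 gives weights 4/5, 1/5 on Q, R.
T = (4/5)·(-2, -2) + (1/5)·(-7/2, -4) = (-23/10, -12/5).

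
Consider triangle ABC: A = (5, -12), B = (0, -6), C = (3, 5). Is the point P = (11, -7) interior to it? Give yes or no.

Barycentric coordinates of P: (124/73, -112/73, 61/73).
The three coordinates are positive, negative, positive; a point is interior exactly when all three are positive.

no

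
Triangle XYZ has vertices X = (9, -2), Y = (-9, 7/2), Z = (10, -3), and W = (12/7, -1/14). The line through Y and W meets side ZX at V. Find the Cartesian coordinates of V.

(39/4, -11/4)

Barycentric coordinates of W with respect to XYZ: (1/7, 3/7, 3/7).
On side ZX the Y-coordinate is zero; dropping W's Y-weight 3/7 and renormalizing the remaining 3/7 : 1/7 gives weights 3/4, 1/4 on Z, X.
V = (3/4)·(10, -3) + (1/4)·(9, -2) = (39/4, -11/4).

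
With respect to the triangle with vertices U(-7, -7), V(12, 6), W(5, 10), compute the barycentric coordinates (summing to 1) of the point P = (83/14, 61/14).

Signed area of the reference triangle: [UVW] = ½·((-7)·(6−10) + 12·(10−(-7)) + 5·(-7−6)) = ½·(28 + 204 − 65) = 167/2.
[PVW] = ½·((83/14)·(6−10) + 12·(10−(61/14)) + 5·(61/14−6)) = ½·(-166/7 + 474/7 − 115/14) = 501/28, so the U-coordinate is (501/28)/(167/2) = 3/14.
[UPW] = ½·((-7)·(61/14−10) + (83/14)·(10−(-7)) + 5·(-7−(61/14))) = ½·(79/2 + 1411/14 − 795/14) = 167/4, so the V-coordinate is 1/2.
[UVP] = ½·((-7)·(6−(61/14)) + 12·(61/14−(-7)) + (83/14)·(-7−6)) = ½·(-23/2 + 954/7 − 1079/14) = 167/7, so the W-coordinate is 2/7.

(3/14, 1/2, 2/7)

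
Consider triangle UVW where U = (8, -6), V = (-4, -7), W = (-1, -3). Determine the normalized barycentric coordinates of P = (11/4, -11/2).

(1/2, 1/4, 1/4)

Signed area of the reference triangle: [UVW] = ½·(8·(-7−(-3)) + (-4)·(-3−(-6)) + (-1)·(-6−(-7))) = ½·(-32 − 12 − 1) = -45/2.
[PVW] = ½·((11/4)·(-7−(-3)) + (-4)·(-3−(-11/2)) + (-1)·(-11/2−(-7))) = ½·(-11 − 10 − 3/2) = -45/4, so the U-coordinate is (-45/4)/(-45/2) = 1/2.
[UPW] = ½·(8·(-11/2−(-3)) + (11/4)·(-3−(-6)) + (-1)·(-6−(-11/2))) = ½·(-20 + 33/4 + 1/2) = -45/8, so the V-coordinate is 1/4.
[UVP] = ½·(8·(-7−(-11/2)) + (-4)·(-11/2−(-6)) + (11/4)·(-6−(-7))) = ½·(-12 − 2 + 11/4) = -45/8, so the W-coordinate is 1/4.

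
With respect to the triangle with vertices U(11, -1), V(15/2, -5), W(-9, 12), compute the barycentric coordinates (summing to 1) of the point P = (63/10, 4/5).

(3/5, 1/5, 1/5)

Signed area of the reference triangle: [UVW] = ½·(11·(-5−12) + (15/2)·(12−(-1)) + (-9)·(-1−(-5))) = ½·(-187 + 195/2 − 36) = -251/4.
[PVW] = ½·((63/10)·(-5−12) + (15/2)·(12−(4/5)) + (-9)·(4/5−(-5))) = ½·(-1071/10 + 84 − 261/5) = -753/20, so the U-coordinate is (-753/20)/(-251/4) = 3/5.
[UPW] = ½·(11·(4/5−12) + (63/10)·(12−(-1)) + (-9)·(-1−(4/5))) = ½·(-616/5 + 819/10 + 81/5) = -251/20, so the V-coordinate is 1/5.
[UVP] = ½·(11·(-5−(4/5)) + (15/2)·(4/5−(-1)) + (63/10)·(-1−(-5))) = ½·(-319/5 + 27/2 + 126/5) = -251/20, so the W-coordinate is 1/5.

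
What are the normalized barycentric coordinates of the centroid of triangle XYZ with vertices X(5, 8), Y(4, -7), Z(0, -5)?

(1/3, 1/3, 1/3)

The centroid is the average of the vertices, so each weight is 1/3.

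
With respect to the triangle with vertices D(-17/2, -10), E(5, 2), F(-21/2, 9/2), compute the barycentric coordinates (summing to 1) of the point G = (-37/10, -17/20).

Signed area of the reference triangle: [DEF] = ½·((-17/2)·(2−(9/2)) + 5·(9/2−(-10)) + (-21/2)·(-10−2)) = ½·(85/4 + 145/2 + 126) = 879/8.
[GEF] = ½·((-37/10)·(2−(9/2)) + 5·(9/2−(-17/20)) + (-21/2)·(-17/20−2)) = ½·(37/4 + 107/4 + 1197/40) = 2637/80, so the D-coordinate is (2637/80)/(879/8) = 3/10.
[DGF] = ½·((-17/2)·(-17/20−(9/2)) + (-37/10)·(9/2−(-10)) + (-21/2)·(-10−(-17/20))) = ½·(1819/40 − 1073/20 + 3843/40) = 879/20, so the E-coordinate is 2/5.
[DEG] = ½·((-17/2)·(2−(-17/20)) + 5·(-17/20−(-10)) + (-37/10)·(-10−2)) = ½·(-969/40 + 183/4 + 222/5) = 2637/80, so the F-coordinate is 3/10.
Check: 3/10 + 2/5 + 3/10 = 1.

(3/10, 2/5, 3/10)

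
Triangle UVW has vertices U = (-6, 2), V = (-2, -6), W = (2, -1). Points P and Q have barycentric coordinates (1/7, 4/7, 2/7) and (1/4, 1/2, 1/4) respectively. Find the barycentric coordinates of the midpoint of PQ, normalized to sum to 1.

Since both coordinate triples sum to 1, the midpoint's barycentrics are the componentwise average.
(1/7+1/4)/2 = 11/56; similarly 15/28 and 15/56.

(11/56, 15/28, 15/56)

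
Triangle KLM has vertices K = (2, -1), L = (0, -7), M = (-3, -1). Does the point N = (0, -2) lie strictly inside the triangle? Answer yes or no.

yes

Barycentric coordinates of N: (1/2, 1/6, 1/3).
The three coordinates are positive, positive, positive; a point is interior exactly when all three are positive.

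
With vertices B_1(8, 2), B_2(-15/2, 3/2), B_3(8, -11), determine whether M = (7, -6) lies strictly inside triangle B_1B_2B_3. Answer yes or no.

Barycentric coordinates of M: (10/31, 2/31, 19/31).
The three coordinates are positive, positive, positive; a point is interior exactly when all three are positive.

yes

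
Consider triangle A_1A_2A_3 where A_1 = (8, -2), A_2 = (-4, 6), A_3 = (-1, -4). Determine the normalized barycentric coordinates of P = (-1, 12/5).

(1/5, 3/5, 1/5)

Signed area of the reference triangle: [A_1A_2A_3] = ½·(8·(6−(-4)) + (-4)·(-4−(-2)) + (-1)·(-2−6)) = ½·(80 + 8 + 8) = 48.
[PA_2A_3] = ½·((-1)·(6−(-4)) + (-4)·(-4−(12/5)) + (-1)·(12/5−6)) = ½·(-10 + 128/5 + 18/5) = 48/5, so the A_1-coordinate is (48/5)/48 = 1/5.
[A_1PA_3] = ½·(8·(12/5−(-4)) + (-1)·(-4−(-2)) + (-1)·(-2−(12/5))) = ½·(256/5 + 2 + 22/5) = 144/5, so the A_2-coordinate is 3/5.
[A_1A_2P] = ½·(8·(6−(12/5)) + (-4)·(12/5−(-2)) + (-1)·(-2−6)) = ½·(144/5 − 88/5 + 8) = 48/5, so the A_3-coordinate is 1/5.
Check: 1/5 + 3/5 + 1/5 = 1.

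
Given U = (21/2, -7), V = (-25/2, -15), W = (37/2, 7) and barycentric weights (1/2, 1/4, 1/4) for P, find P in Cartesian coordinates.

(27/4, -11/2)

P = (1/2)·U + (1/4)·V + (1/4)·W.
x-coordinate: (1/2)·(21/2) + (1/4)·(-25/2) + (1/4)·(37/2) = 27/4.
y-coordinate: (1/2)·(-7) + (1/4)·(-15) + (1/4)·7 = -11/2.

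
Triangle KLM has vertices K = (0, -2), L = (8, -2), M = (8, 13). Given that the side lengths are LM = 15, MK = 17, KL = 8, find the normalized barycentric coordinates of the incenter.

The incenter has barycentric coordinates proportional to the opposite side lengths: (15 : 17 : 8).
Normalizing by 15+17+8 = 40 gives (3/8, 17/40, 1/5).

(3/8, 17/40, 1/5)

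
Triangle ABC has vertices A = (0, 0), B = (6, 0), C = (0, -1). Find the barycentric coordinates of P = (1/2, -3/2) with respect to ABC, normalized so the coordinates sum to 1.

Signed area of the reference triangle: [ABC] = ½·(0·(0−(-1)) + 6·(-1−0) + 0·(0−0)) = ½·(0 − 6 + 0) = -3.
[PBC] = ½·((1/2)·(0−(-1)) + 6·(-1−(-3/2)) + 0·(-3/2−0)) = ½·(1/2 + 3 + 0) = 7/4, so the A-coordinate is (7/4)/(-3) = -7/12.
[APC] = ½·(0·(-3/2−(-1)) + (1/2)·(-1−0) + 0·(0−(-3/2))) = ½·(0 − 1/2 + 0) = -1/4, so the B-coordinate is 1/12.
[ABP] = ½·(0·(0−(-3/2)) + 6·(-3/2−0) + (1/2)·(0−0)) = ½·(0 − 9 + 0) = -9/2, so the C-coordinate is 3/2.

(-7/12, 1/12, 3/2)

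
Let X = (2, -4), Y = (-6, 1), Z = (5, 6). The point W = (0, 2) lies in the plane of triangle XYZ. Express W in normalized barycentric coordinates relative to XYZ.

(1/5, 2/5, 2/5)

Signed area of the reference triangle: [XYZ] = ½·(2·(1−6) + (-6)·(6−(-4)) + 5·(-4−1)) = ½·(-10 − 60 − 25) = -95/2.
[WYZ] = ½·(0·(1−6) + (-6)·(6−2) + 5·(2−1)) = ½·(0 − 24 + 5) = -19/2, so the X-coordinate is (-19/2)/(-95/2) = 1/5.
[XWZ] = ½·(2·(2−6) + 0·(6−(-4)) + 5·(-4−2)) = ½·(-8 + 0 − 30) = -19, so the Y-coordinate is 2/5.
[XYW] = ½·(2·(1−2) + (-6)·(2−(-4)) + 0·(-4−1)) = ½·(-2 − 36 + 0) = -19, so the Z-coordinate is 2/5.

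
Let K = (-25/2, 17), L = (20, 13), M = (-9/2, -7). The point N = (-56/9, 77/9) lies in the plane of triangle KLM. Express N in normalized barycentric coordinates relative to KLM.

(5/9, 1/9, 1/3)

Signed area of the reference triangle: [KLM] = ½·((-25/2)·(13−(-7)) + 20·(-7−17) + (-9/2)·(17−13)) = ½·(-250 − 480 − 18) = -374.
[NLM] = ½·((-56/9)·(13−(-7)) + 20·(-7−(77/9)) + (-9/2)·(77/9−13)) = ½·(-1120/9 − 2800/9 + 20) = -1870/9, so the K-coordinate is (-1870/9)/(-374) = 5/9.
[KNM] = ½·((-25/2)·(77/9−(-7)) + (-56/9)·(-7−17) + (-9/2)·(17−(77/9))) = ½·(-1750/9 + 448/3 − 38) = -374/9, so the L-coordinate is 1/9.
[KLN] = ½·((-25/2)·(13−(77/9)) + 20·(77/9−17) + (-56/9)·(17−13)) = ½·(-500/9 − 1520/9 − 224/9) = -374/3, so the M-coordinate is 1/3.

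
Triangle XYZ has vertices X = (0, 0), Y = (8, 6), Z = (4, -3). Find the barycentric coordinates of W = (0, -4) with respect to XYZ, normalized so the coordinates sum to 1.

(2/3, -1/3, 2/3)

Signed area of the reference triangle: [XYZ] = ½·(0·(6−(-3)) + 8·(-3−0) + 4·(0−6)) = ½·(0 − 24 − 24) = -24.
[WYZ] = ½·(0·(6−(-3)) + 8·(-3−(-4)) + 4·(-4−6)) = ½·(0 + 8 − 40) = -16, so the X-coordinate is (-16)/(-24) = 2/3.
[XWZ] = ½·(0·(-4−(-3)) + 0·(-3−0) + 4·(0−(-4))) = ½·(0 + 0 + 16) = 8, so the Y-coordinate is -1/3.
[XYW] = ½·(0·(6−(-4)) + 8·(-4−0) + 0·(0−6)) = ½·(0 − 32 + 0) = -16, so the Z-coordinate is 2/3.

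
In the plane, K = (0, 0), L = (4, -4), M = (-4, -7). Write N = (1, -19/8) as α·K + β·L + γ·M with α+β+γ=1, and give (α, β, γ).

Signed area of the reference triangle: [KLM] = ½·(0·(-4−(-7)) + 4·(-7−0) + (-4)·(0−(-4))) = ½·(0 − 28 − 16) = -22.
[NLM] = ½·(1·(-4−(-7)) + 4·(-7−(-19/8)) + (-4)·(-19/8−(-4))) = ½·(3 − 37/2 − 13/2) = -11, so the K-coordinate is (-11)/(-22) = 1/2.
[KNM] = ½·(0·(-19/8−(-7)) + 1·(-7−0) + (-4)·(0−(-19/8))) = ½·(0 − 7 − 19/2) = -33/4, so the L-coordinate is 3/8.
[KLN] = ½·(0·(-4−(-19/8)) + 4·(-19/8−0) + 1·(0−(-4))) = ½·(0 − 19/2 + 4) = -11/4, so the M-coordinate is 1/8.
Check: 1/2 + 3/8 + 1/8 = 1.

(1/2, 3/8, 1/8)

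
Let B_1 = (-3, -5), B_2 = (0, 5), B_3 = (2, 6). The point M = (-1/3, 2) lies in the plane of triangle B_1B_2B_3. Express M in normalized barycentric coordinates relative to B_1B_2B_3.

Signed area of the reference triangle: [B_1B_2B_3] = ½·((-3)·(5−6) + 0·(6−(-5)) + 2·(-5−5)) = ½·(3 + 0 − 20) = -17/2.
[MB_2B_3] = ½·((-1/3)·(5−6) + 0·(6−2) + 2·(2−5)) = ½·(1/3 + 0 − 6) = -17/6, so the B_1-coordinate is (-17/6)/(-17/2) = 1/3.
[B_1MB_3] = ½·((-3)·(2−6) + (-1/3)·(6−(-5)) + 2·(-5−2)) = ½·(12 − 11/3 − 14) = -17/6, so the B_2-coordinate is 1/3.
[B_1B_2M] = ½·((-3)·(5−2) + 0·(2−(-5)) + (-1/3)·(-5−5)) = ½·(-9 + 0 + 10/3) = -17/6, so the B_3-coordinate is 1/3.
Check: 1/3 + 1/3 + 1/3 = 1.

(1/3, 1/3, 1/3)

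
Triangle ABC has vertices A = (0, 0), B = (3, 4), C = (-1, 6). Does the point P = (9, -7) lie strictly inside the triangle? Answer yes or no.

Barycentric coordinates of P: (16/11, 47/22, -57/22).
The three coordinates are positive, positive, negative; a point is interior exactly when all three are positive.

no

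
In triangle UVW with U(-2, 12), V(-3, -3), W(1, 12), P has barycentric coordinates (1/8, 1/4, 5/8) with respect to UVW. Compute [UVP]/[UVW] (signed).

5/8

The signed ratio [UVP]/[UVW] equals the barycentric coordinate of P at vertex W, which is 5/8.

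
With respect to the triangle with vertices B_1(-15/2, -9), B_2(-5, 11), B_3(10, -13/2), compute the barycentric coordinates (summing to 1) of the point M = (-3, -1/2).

(2/5, 2/5, 1/5)

Signed area of the reference triangle: [B_1B_2B_3] = ½·((-15/2)·(11−(-13/2)) + (-5)·(-13/2−(-9)) + 10·(-9−11)) = ½·(-525/4 − 25/2 − 200) = -1375/8.
[MB_2B_3] = ½·((-3)·(11−(-13/2)) + (-5)·(-13/2−(-1/2)) + 10·(-1/2−11)) = ½·(-105/2 + 30 − 115) = -275/4, so the B_1-coordinate is (-275/4)/(-1375/8) = 2/5.
[B_1MB_3] = ½·((-15/2)·(-1/2−(-13/2)) + (-3)·(-13/2−(-9)) + 10·(-9−(-1/2))) = ½·(-45 − 15/2 − 85) = -275/4, so the B_2-coordinate is 2/5.
[B_1B_2M] = ½·((-15/2)·(11−(-1/2)) + (-5)·(-1/2−(-9)) + (-3)·(-9−11)) = ½·(-345/4 − 85/2 + 60) = -275/8, so the B_3-coordinate is 1/5.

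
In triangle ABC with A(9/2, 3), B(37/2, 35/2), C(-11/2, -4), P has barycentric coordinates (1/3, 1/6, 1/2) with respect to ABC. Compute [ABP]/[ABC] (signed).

The signed ratio [ABP]/[ABC] equals the barycentric coordinate of P at vertex C, which is 1/2.

1/2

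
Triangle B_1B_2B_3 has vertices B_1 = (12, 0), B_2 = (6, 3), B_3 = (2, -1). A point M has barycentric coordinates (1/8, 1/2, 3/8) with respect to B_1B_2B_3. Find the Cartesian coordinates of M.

(21/4, 9/8)

M = (1/8)·B_1 + (1/2)·B_2 + (3/8)·B_3.
x-coordinate: (1/8)·12 + (1/2)·6 + (3/8)·2 = 21/4.
y-coordinate: (1/8)·0 + (1/2)·3 + (3/8)·(-1) = 9/8.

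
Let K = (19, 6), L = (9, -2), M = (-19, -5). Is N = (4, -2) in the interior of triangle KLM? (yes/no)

Barycentric coordinates of N: (15/194, 139/194, 20/97).
The three coordinates are positive, positive, positive; a point is interior exactly when all three are positive.

yes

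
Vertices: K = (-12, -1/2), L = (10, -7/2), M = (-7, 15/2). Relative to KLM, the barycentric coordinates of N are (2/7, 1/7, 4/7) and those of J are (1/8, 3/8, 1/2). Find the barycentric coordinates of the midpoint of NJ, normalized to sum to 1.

Since both coordinate triples sum to 1, the midpoint's barycentrics are the componentwise average.
(2/7+1/8)/2 = 23/112; similarly 29/112 and 15/28.

(23/112, 29/112, 15/28)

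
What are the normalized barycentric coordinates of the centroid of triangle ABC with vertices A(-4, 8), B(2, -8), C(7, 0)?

(1/3, 1/3, 1/3)

The centroid is the average of the vertices, so each weight is 1/3.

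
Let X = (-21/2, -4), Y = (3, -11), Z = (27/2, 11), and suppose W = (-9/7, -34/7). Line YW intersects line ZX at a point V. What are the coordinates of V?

(-9/2, -1/4)

Barycentric coordinates of W with respect to XYZ: (3/7, 3/7, 1/7).
On side ZX the Y-coordinate is zero; dropping W's Y-weight 3/7 and renormalizing the remaining 1/7 : 3/7 gives weights 1/4, 3/4 on Z, X.
V = (1/4)·(27/2, 11) + (3/4)·(-21/2, -4) = (-9/2, -1/4).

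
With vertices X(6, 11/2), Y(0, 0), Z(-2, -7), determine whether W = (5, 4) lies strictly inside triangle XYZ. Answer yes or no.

Barycentric coordinates of W: (27/31, 1/62, 7/62).
The three coordinates are positive, positive, positive; a point is interior exactly when all three are positive.

yes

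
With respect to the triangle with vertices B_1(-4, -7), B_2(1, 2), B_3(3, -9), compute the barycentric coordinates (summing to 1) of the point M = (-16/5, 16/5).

Signed area of the reference triangle: [B_1B_2B_3] = ½·((-4)·(2−(-9)) + 1·(-9−(-7)) + 3·(-7−2)) = ½·(-44 − 2 − 27) = -73/2.
[MB_2B_3] = ½·((-16/5)·(2−(-9)) + 1·(-9−(16/5)) + 3·(16/5−2)) = ½·(-176/5 − 61/5 + 18/5) = -219/10, so the B_1-coordinate is (-219/10)/(-73/2) = 3/5.
[B_1MB_3] = ½·((-4)·(16/5−(-9)) + (-16/5)·(-9−(-7)) + 3·(-7−(16/5))) = ½·(-244/5 + 32/5 − 153/5) = -73/2, so the B_2-coordinate is 1.
[B_1B_2M] = ½·((-4)·(2−(16/5)) + 1·(16/5−(-7)) + (-16/5)·(-7−2)) = ½·(24/5 + 51/5 + 144/5) = 219/10, so the B_3-coordinate is -3/5.

(3/5, 1, -3/5)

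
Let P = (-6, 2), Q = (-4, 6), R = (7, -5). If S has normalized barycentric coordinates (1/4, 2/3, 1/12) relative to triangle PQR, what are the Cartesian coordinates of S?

S = (1/4)·P + (2/3)·Q + (1/12)·R.
x-coordinate: (1/4)·(-6) + (2/3)·(-4) + (1/12)·7 = -43/12.
y-coordinate: (1/4)·2 + (2/3)·6 + (1/12)·(-5) = 49/12.

(-43/12, 49/12)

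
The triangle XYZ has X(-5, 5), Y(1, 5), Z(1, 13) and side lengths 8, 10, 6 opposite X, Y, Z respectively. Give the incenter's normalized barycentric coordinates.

The incenter has barycentric coordinates proportional to the opposite side lengths: (8 : 10 : 6).
Normalizing by 8+10+6 = 24 gives (1/3, 5/12, 1/4).

(1/3, 5/12, 1/4)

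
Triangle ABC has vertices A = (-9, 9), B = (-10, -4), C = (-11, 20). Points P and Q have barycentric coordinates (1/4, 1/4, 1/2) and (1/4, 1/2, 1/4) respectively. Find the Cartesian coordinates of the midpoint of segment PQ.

(-81/8, 33/4)

Barycentric coordinates of the midpoint are the average: (1/4, 3/8, 3/8).
Converting: (1/4)·A + (3/8)·B + (3/8)·C = (-81/8, 33/4).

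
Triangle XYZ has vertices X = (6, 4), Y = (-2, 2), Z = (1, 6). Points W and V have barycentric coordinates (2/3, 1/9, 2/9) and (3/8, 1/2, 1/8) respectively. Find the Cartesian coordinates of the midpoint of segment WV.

(43/16, 269/72)

Barycentric coordinates of the midpoint are the average: (25/48, 11/36, 25/144).
Converting: (25/48)·X + (11/36)·Y + (25/144)·Z = (43/16, 269/72).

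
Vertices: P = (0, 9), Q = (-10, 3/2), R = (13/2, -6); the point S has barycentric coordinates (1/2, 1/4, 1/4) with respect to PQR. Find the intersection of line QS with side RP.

Line QS meets RP where the Q-coordinate vanishes; zeroing S's Q-weight and renormalizing leaves R, P-weights 1/4 : 1/2 → (1/3, 2/3).
So T = (1/3)·R + (2/3)·P = (13/6, 4).

(13/6, 4)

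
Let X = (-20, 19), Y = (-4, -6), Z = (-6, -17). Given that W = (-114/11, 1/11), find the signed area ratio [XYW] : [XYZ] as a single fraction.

3/11

[XYZ] = ½·((-20)·(-6−(-17)) + (-4)·(-17−19) + (-6)·(19−(-6))) = ½·(-220 + 144 − 150) = -113.
[XYW] = ½·((-20)·(-6−(1/11)) + (-4)·(1/11−19) + (-114/11)·(19−(-6))) = ½·(1340/11 + 832/11 − 2850/11) = -339/11, so the ratio is (-339/11)/(-113) = 3/11.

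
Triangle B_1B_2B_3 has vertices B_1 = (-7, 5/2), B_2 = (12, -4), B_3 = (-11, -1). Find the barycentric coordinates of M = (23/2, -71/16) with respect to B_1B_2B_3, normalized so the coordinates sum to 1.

(-1/8, 1, 1/8)

Signed area of the reference triangle: [B_1B_2B_3] = ½·((-7)·(-4−(-1)) + 12·(-1−(5/2)) + (-11)·(5/2−(-4))) = ½·(21 − 42 − 143/2) = -185/4.
[MB_2B_3] = ½·((23/2)·(-4−(-1)) + 12·(-1−(-71/16)) + (-11)·(-71/16−(-4))) = ½·(-69/2 + 165/4 + 77/16) = 185/32, so the B_1-coordinate is (185/32)/(-185/4) = -1/8.
[B_1MB_3] = ½·((-7)·(-71/16−(-1)) + (23/2)·(-1−(5/2)) + (-11)·(5/2−(-71/16))) = ½·(385/16 − 161/4 − 1221/16) = -185/4, so the B_2-coordinate is 1.
[B_1B_2M] = ½·((-7)·(-4−(-71/16)) + 12·(-71/16−(5/2)) + (23/2)·(5/2−(-4))) = ½·(-49/16 − 333/4 + 299/4) = -185/32, so the B_3-coordinate is 1/8.
Check: -1/8 + 1 + 1/8 = 1.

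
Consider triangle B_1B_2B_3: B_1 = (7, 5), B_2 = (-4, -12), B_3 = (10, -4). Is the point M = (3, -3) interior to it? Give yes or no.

yes

Barycentric coordinates of M: (7/15, 2/5, 2/15).
The three coordinates are positive, positive, positive; a point is interior exactly when all three are positive.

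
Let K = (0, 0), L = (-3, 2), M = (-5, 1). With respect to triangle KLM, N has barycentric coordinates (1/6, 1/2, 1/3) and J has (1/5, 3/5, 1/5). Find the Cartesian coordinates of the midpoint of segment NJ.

Barycentric coordinates of the midpoint are the average: (11/60, 11/20, 4/15).
Converting: (11/60)·K + (11/20)·L + (4/15)·M = (-179/60, 41/30).

(-179/60, 41/30)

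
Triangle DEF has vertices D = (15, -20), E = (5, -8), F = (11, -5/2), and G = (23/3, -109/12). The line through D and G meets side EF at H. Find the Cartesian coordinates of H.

(31/5, -69/10)

Barycentric coordinates of G with respect to DEF: (1/6, 2/3, 1/6).
On side EF the D-coordinate is zero; dropping G's D-weight 1/6 and renormalizing the remaining 2/3 : 1/6 gives weights 4/5, 1/5 on E, F.
H = (4/5)·(5, -8) + (1/5)·(11, -5/2) = (31/5, -69/10).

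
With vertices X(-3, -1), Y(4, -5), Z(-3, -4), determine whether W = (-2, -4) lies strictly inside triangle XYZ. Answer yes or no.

yes

Barycentric coordinates of W: (1/21, 1/7, 17/21).
The three coordinates are positive, positive, positive; a point is interior exactly when all three are positive.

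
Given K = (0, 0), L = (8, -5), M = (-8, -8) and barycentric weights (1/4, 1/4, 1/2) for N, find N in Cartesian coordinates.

N = (1/4)·K + (1/4)·L + (1/2)·M.
x-coordinate: (1/4)·0 + (1/4)·8 + (1/2)·(-8) = -2.
y-coordinate: (1/4)·0 + (1/4)·(-5) + (1/2)·(-8) = -21/4.

(-2, -21/4)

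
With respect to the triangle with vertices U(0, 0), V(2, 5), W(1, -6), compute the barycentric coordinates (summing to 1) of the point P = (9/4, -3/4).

(-1/2, 3/4, 3/4)

Signed area of the reference triangle: [UVW] = ½·(0·(5−(-6)) + 2·(-6−0) + 1·(0−5)) = ½·(0 − 12 − 5) = -17/2.
[PVW] = ½·((9/4)·(5−(-6)) + 2·(-6−(-3/4)) + 1·(-3/4−5)) = ½·(99/4 − 21/2 − 23/4) = 17/4, so the U-coordinate is (17/4)/(-17/2) = -1/2.
[UPW] = ½·(0·(-3/4−(-6)) + (9/4)·(-6−0) + 1·(0−(-3/4))) = ½·(0 − 27/2 + 3/4) = -51/8, so the V-coordinate is 3/4.
[UVP] = ½·(0·(5−(-3/4)) + 2·(-3/4−0) + (9/4)·(0−5)) = ½·(0 − 3/2 − 45/4) = -51/8, so the W-coordinate is 3/4.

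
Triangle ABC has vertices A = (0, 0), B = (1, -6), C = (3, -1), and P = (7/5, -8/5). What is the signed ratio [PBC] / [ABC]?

[ABC] = ½·(0·(-6−(-1)) + 1·(-1−0) + 3·(0−(-6))) = ½·(0 − 1 + 18) = 17/2.
[PBC] = ½·((7/5)·(-6−(-1)) + 1·(-1−(-8/5)) + 3·(-8/5−(-6))) = ½·(-7 + 3/5 + 66/5) = 17/5, so the ratio is (17/5)/(17/2) = 2/5.

2/5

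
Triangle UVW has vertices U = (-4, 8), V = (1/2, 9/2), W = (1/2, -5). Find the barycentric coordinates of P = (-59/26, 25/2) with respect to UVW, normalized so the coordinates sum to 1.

Signed area of the reference triangle: [UVW] = ½·((-4)·(9/2−(-5)) + (1/2)·(-5−8) + (1/2)·(8−(9/2))) = ½·(-38 − 13/2 + 7/4) = -171/8.
[PVW] = ½·((-59/26)·(9/2−(-5)) + (1/2)·(-5−(25/2)) + (1/2)·(25/2−(9/2))) = ½·(-1121/52 − 35/4 + 4) = -171/13, so the U-coordinate is (-171/13)/(-171/8) = 8/13.
[UPW] = ½·((-4)·(25/2−(-5)) + (-59/26)·(-5−8) + (1/2)·(8−(25/2))) = ½·(-70 + 59/2 − 9/4) = -171/8, so the V-coordinate is 1.
[UVP] = ½·((-4)·(9/2−(25/2)) + (1/2)·(25/2−8) + (-59/26)·(8−(9/2))) = ½·(32 + 9/4 − 413/52) = 171/13, so the W-coordinate is -8/13.

(8/13, 1, -8/13)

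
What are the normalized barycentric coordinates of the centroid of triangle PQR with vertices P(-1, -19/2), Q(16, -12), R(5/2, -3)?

The centroid is the average of the vertices, so each weight is 1/3.

(1/3, 1/3, 1/3)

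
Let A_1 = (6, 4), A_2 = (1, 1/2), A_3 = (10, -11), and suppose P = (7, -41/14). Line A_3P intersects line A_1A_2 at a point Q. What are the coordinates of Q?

(19/4, 25/8)

Barycentric coordinates of P with respect to A_1A_2A_3: (3/7, 1/7, 3/7).
On side A_1A_2 the A_3-coordinate is zero; dropping P's A_3-weight 3/7 and renormalizing the remaining 3/7 : 1/7 gives weights 3/4, 1/4 on A_1, A_2.
Q = (3/4)·(6, 4) + (1/4)·(1, 1/2) = (19/4, 25/8).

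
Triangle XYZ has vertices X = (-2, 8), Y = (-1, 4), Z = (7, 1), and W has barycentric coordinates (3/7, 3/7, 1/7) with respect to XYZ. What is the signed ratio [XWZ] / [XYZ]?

The signed ratio [XWZ]/[XYZ] equals the barycentric coordinate of W at vertex Y, which is 3/7.

3/7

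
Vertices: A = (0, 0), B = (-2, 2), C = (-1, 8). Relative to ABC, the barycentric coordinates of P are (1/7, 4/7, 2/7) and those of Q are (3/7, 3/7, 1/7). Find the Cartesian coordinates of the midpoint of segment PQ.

(-17/14, 19/7)

Barycentric coordinates of the midpoint are the average: (2/7, 1/2, 3/14).
Converting: (2/7)·A + (1/2)·B + (3/14)·C = (-17/14, 19/7).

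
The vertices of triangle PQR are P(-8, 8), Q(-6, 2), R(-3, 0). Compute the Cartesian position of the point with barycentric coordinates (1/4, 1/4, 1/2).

S = (1/4)·P + (1/4)·Q + (1/2)·R.
x-coordinate: (1/4)·(-8) + (1/4)·(-6) + (1/2)·(-3) = -5.
y-coordinate: (1/4)·8 + (1/4)·2 + (1/2)·0 = 5/2.

(-5, 5/2)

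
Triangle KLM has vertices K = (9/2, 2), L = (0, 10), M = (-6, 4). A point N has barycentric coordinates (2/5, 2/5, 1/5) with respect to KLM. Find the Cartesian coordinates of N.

(3/5, 28/5)

N = (2/5)·K + (2/5)·L + (1/5)·M.
x-coordinate: (2/5)·(9/2) + (2/5)·0 + (1/5)·(-6) = 3/5.
y-coordinate: (2/5)·2 + (2/5)·10 + (1/5)·4 = 28/5.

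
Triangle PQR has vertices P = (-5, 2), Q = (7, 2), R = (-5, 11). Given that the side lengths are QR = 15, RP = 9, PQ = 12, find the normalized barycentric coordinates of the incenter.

The incenter has barycentric coordinates proportional to the opposite side lengths: (15 : 9 : 12).
Normalizing by 15+9+12 = 36 gives (5/12, 1/4, 1/3).

(5/12, 1/4, 1/3)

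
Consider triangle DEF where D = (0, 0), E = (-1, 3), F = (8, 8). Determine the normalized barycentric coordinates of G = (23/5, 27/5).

(1/5, 1/5, 3/5)

Signed area of the reference triangle: [DEF] = ½·(0·(3−8) + (-1)·(8−0) + 8·(0−3)) = ½·(0 − 8 − 24) = -16.
[GEF] = ½·((23/5)·(3−8) + (-1)·(8−(27/5)) + 8·(27/5−3)) = ½·(-23 − 13/5 + 96/5) = -16/5, so the D-coordinate is (-16/5)/(-16) = 1/5.
[DGF] = ½·(0·(27/5−8) + (23/5)·(8−0) + 8·(0−(27/5))) = ½·(0 + 184/5 − 216/5) = -16/5, so the E-coordinate is 1/5.
[DEG] = ½·(0·(3−(27/5)) + (-1)·(27/5−0) + (23/5)·(0−3)) = ½·(0 − 27/5 − 69/5) = -48/5, so the F-coordinate is 3/5.
Check: 1/5 + 1/5 + 3/5 = 1.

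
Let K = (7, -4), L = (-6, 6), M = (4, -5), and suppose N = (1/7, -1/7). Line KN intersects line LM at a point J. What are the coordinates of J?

(-1, 1/2)

Barycentric coordinates of N with respect to KLM: (1/7, 3/7, 3/7).
On side LM the K-coordinate is zero; dropping N's K-weight 1/7 and renormalizing the remaining 3/7 : 3/7 gives weights 1/2, 1/2 on L, M.
J = (1/2)·(-6, 6) + (1/2)·(4, -5) = (-1, 1/2).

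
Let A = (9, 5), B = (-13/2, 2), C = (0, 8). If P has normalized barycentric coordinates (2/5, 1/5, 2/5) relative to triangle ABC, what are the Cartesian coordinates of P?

P = (2/5)·A + (1/5)·B + (2/5)·C.
x-coordinate: (2/5)·9 + (1/5)·(-13/2) + (2/5)·0 = 23/10.
y-coordinate: (2/5)·5 + (1/5)·2 + (2/5)·8 = 28/5.

(23/10, 28/5)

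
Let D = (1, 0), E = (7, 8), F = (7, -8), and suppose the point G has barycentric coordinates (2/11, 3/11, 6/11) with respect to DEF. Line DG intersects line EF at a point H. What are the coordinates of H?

Line DG meets EF where the D-coordinate vanishes; zeroing G's D-weight and renormalizing leaves E, F-weights 3/11 : 6/11 → (1/3, 2/3).
So H = (1/3)·E + (2/3)·F = (7, -8/3).

(7, -8/3)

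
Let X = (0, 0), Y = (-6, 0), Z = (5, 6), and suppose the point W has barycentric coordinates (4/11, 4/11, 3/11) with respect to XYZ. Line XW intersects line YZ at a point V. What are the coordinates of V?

Line XW meets YZ where the X-coordinate vanishes; zeroing W's X-weight and renormalizing leaves Y, Z-weights 4/11 : 3/11 → (4/7, 3/7).
So V = (4/7)·Y + (3/7)·Z = (-9/7, 18/7).

(-9/7, 18/7)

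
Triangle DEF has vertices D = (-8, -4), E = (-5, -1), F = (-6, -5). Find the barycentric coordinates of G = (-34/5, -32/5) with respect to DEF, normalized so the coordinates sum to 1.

Signed area of the reference triangle: [DEF] = ½·((-8)·(-1−(-5)) + (-5)·(-5−(-4)) + (-6)·(-4−(-1))) = ½·(-32 + 5 + 18) = -9/2.
[GEF] = ½·((-34/5)·(-1−(-5)) + (-5)·(-5−(-32/5)) + (-6)·(-32/5−(-1))) = ½·(-136/5 − 7 + 162/5) = -9/10, so the D-coordinate is (-9/10)/(-9/2) = 1/5.
[DGF] = ½·((-8)·(-32/5−(-5)) + (-34/5)·(-5−(-4)) + (-6)·(-4−(-32/5))) = ½·(56/5 + 34/5 − 72/5) = 9/5, so the E-coordinate is -2/5.
[DEG] = ½·((-8)·(-1−(-32/5)) + (-5)·(-32/5−(-4)) + (-34/5)·(-4−(-1))) = ½·(-216/5 + 12 + 102/5) = -27/5, so the F-coordinate is 6/5.
Check: 1/5 − 2/5 + 6/5 = 1.

(1/5, -2/5, 6/5)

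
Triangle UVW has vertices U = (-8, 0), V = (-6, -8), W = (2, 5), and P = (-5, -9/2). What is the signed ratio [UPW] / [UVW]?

[UVW] = ½·((-8)·(-8−5) + (-6)·(5−0) + 2·(0−(-8))) = ½·(104 − 30 + 16) = 45.
[UPW] = ½·((-8)·(-9/2−5) + (-5)·(5−0) + 2·(0−(-9/2))) = ½·(76 − 25 + 9) = 30, so the ratio is 30/45 = 2/3.

2/3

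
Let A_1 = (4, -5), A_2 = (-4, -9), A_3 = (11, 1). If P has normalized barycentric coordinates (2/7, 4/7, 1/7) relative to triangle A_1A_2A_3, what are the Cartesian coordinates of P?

(3/7, -45/7)

P = (2/7)·A_1 + (4/7)·A_2 + (1/7)·A_3.
x-coordinate: (2/7)·4 + (4/7)·(-4) + (1/7)·11 = 3/7.
y-coordinate: (2/7)·(-5) + (4/7)·(-9) + (1/7)·1 = -45/7.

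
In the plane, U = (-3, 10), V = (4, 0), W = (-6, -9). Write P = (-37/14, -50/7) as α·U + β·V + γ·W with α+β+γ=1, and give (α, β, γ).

Signed area of the reference triangle: [UVW] = ½·((-3)·(0−(-9)) + 4·(-9−10) + (-6)·(10−0)) = ½·(-27 − 76 − 60) = -163/2.
[PVW] = ½·((-37/14)·(0−(-9)) + 4·(-9−(-50/7)) + (-6)·(-50/7−0)) = ½·(-333/14 − 52/7 + 300/7) = 163/28, so the U-coordinate is (163/28)/(-163/2) = -1/14.
[UPW] = ½·((-3)·(-50/7−(-9)) + (-37/14)·(-9−10) + (-6)·(10−(-50/7))) = ½·(-39/7 + 703/14 − 720/7) = -815/28, so the V-coordinate is 5/14.
[UVP] = ½·((-3)·(0−(-50/7)) + 4·(-50/7−10) + (-37/14)·(10−0)) = ½·(-150/7 − 480/7 − 185/7) = -815/14, so the W-coordinate is 5/7.
Check: -1/14 + 5/14 + 5/7 = 1.

(-1/14, 5/14, 5/7)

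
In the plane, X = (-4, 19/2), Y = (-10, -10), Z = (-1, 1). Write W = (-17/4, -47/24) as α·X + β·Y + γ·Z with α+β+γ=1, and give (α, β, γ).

(1/12, 1/3, 7/12)

Signed area of the reference triangle: [XYZ] = ½·((-4)·(-10−1) + (-10)·(1−(19/2)) + (-1)·(19/2−(-10))) = ½·(44 + 85 − 39/2) = 219/4.
[WYZ] = ½·((-17/4)·(-10−1) + (-10)·(1−(-47/24)) + (-1)·(-47/24−(-10))) = ½·(187/4 − 355/12 − 193/24) = 73/16, so the X-coordinate is (73/16)/(219/4) = 1/12.
[XWZ] = ½·((-4)·(-47/24−1) + (-17/4)·(1−(19/2)) + (-1)·(19/2−(-47/24))) = ½·(71/6 + 289/8 − 275/24) = 73/4, so the Y-coordinate is 1/3.
[XYW] = ½·((-4)·(-10−(-47/24)) + (-10)·(-47/24−(19/2)) + (-17/4)·(19/2−(-10))) = ½·(193/6 + 1375/12 − 663/8) = 511/16, so the Z-coordinate is 7/12.
Check: 1/12 + 1/3 + 7/12 = 1.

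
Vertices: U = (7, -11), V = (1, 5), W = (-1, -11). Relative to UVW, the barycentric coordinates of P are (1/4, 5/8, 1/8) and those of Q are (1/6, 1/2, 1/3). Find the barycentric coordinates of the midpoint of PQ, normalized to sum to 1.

Since both coordinate triples sum to 1, the midpoint's barycentrics are the componentwise average.
(1/4+1/6)/2 = 5/24; similarly 9/16 and 11/48.

(5/24, 9/16, 11/48)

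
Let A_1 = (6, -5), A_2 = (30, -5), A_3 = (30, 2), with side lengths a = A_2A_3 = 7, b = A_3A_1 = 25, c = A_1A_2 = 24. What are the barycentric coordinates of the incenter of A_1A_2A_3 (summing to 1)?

(1/8, 25/56, 3/7)

The incenter has barycentric coordinates proportional to the opposite side lengths: (7 : 25 : 24).
Normalizing by 7+25+24 = 56 gives (1/8, 25/56, 3/7).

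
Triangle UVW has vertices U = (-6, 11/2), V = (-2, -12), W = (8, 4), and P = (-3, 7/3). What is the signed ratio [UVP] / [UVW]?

1/6

[UVW] = ½·((-6)·(-12−4) + (-2)·(4−(11/2)) + 8·(11/2−(-12))) = ½·(96 + 3 + 140) = 239/2.
[UVP] = ½·((-6)·(-12−(7/3)) + (-2)·(7/3−(11/2)) + (-3)·(11/2−(-12))) = ½·(86 + 19/3 − 105/2) = 239/12, so the ratio is (239/12)/(239/2) = 1/6.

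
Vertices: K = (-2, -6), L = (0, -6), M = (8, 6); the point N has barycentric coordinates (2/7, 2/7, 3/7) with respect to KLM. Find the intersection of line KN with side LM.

Line KN meets LM where the K-coordinate vanishes; zeroing N's K-weight and renormalizing leaves L, M-weights 2/7 : 3/7 → (2/5, 3/5).
So J = (2/5)·L + (3/5)·M = (24/5, 6/5).

(24/5, 6/5)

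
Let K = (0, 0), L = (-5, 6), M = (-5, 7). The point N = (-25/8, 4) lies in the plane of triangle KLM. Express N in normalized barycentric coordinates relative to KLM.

(3/8, 3/8, 1/4)

Signed area of the reference triangle: [KLM] = ½·(0·(6−7) + (-5)·(7−0) + (-5)·(0−6)) = ½·(0 − 35 + 30) = -5/2.
[NLM] = ½·((-25/8)·(6−7) + (-5)·(7−4) + (-5)·(4−6)) = ½·(25/8 − 15 + 10) = -15/16, so the K-coordinate is (-15/16)/(-5/2) = 3/8.
[KNM] = ½·(0·(4−7) + (-25/8)·(7−0) + (-5)·(0−4)) = ½·(0 − 175/8 + 20) = -15/16, so the L-coordinate is 3/8.
[KLN] = ½·(0·(6−4) + (-5)·(4−0) + (-25/8)·(0−6)) = ½·(0 − 20 + 75/4) = -5/8, so the M-coordinate is 1/4.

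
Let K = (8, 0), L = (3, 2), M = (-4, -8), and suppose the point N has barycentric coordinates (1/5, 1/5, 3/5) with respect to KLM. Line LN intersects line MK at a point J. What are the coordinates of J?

(-1, -6)

Line LN meets MK where the L-coordinate vanishes; zeroing N's L-weight and renormalizing leaves M, K-weights 3/5 : 1/5 → (3/4, 1/4).
So J = (3/4)·M + (1/4)·K = (-1, -6).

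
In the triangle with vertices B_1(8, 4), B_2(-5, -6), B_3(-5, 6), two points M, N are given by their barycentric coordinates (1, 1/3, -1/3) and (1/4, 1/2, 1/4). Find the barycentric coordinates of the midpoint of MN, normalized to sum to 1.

(5/8, 5/12, -1/24)

Since both coordinate triples sum to 1, the midpoint's barycentrics are the componentwise average.
(1+1/4)/2 = 5/8; similarly 5/12 and -1/24.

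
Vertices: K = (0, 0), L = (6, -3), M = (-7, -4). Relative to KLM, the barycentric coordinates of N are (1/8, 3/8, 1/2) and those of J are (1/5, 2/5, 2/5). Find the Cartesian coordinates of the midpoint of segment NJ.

(-33/40, -237/80)

Barycentric coordinates of the midpoint are the average: (13/80, 31/80, 9/20).
Converting: (13/80)·K + (31/80)·L + (9/20)·M = (-33/40, -237/80).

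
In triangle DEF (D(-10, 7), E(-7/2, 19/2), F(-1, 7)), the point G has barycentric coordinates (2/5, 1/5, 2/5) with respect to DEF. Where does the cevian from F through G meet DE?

Line FG meets DE where the F-coordinate vanishes; zeroing G's F-weight and renormalizing leaves D, E-weights 2/5 : 1/5 → (2/3, 1/3).
So H = (2/3)·D + (1/3)·E = (-47/6, 47/6).

(-47/6, 47/6)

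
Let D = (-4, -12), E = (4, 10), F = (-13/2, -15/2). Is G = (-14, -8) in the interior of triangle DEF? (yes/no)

no

Barycentric coordinates of G: (-18/13, -5/13, 36/13).
The three coordinates are negative, negative, positive; a point is interior exactly when all three are positive.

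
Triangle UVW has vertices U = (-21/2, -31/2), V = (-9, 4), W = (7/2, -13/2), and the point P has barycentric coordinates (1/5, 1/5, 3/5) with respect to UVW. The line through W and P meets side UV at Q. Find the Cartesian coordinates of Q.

Line WP meets UV where the W-coordinate vanishes; zeroing P's W-weight and renormalizing leaves U, V-weights 1/5 : 1/5 → (1/2, 1/2).
So Q = (1/2)·U + (1/2)·V = (-39/4, -23/4).

(-39/4, -23/4)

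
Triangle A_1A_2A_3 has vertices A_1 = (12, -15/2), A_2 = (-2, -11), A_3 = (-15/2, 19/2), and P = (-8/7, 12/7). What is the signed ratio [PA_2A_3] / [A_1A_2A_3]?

2/7

[A_1A_2A_3] = ½·(12·(-11−(19/2)) + (-2)·(19/2−(-15/2)) + (-15/2)·(-15/2−(-11))) = ½·(-246 − 34 − 105/4) = -1225/8.
[PA_2A_3] = ½·((-8/7)·(-11−(19/2)) + (-2)·(19/2−(12/7)) + (-15/2)·(12/7−(-11))) = ½·(164/7 − 109/7 − 1335/14) = -175/4, so the ratio is (-175/4)/(-1225/8) = 2/7.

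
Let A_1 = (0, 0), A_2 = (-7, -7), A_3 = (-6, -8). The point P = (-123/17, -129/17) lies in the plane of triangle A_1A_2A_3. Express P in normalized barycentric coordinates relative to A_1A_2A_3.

(-1/17, 15/17, 3/17)

Signed area of the reference triangle: [A_1A_2A_3] = ½·(0·(-7−(-8)) + (-7)·(-8−0) + (-6)·(0−(-7))) = ½·(0 + 56 − 42) = 7.
[PA_2A_3] = ½·((-123/17)·(-7−(-8)) + (-7)·(-8−(-129/17)) + (-6)·(-129/17−(-7))) = ½·(-123/17 + 49/17 + 60/17) = -7/17, so the A_1-coordinate is (-7/17)/7 = -1/17.
[A_1PA_3] = ½·(0·(-129/17−(-8)) + (-123/17)·(-8−0) + (-6)·(0−(-129/17))) = ½·(0 + 984/17 − 774/17) = 105/17, so the A_2-coordinate is 15/17.
[A_1A_2P] = ½·(0·(-7−(-129/17)) + (-7)·(-129/17−0) + (-123/17)·(0−(-7))) = ½·(0 + 903/17 − 861/17) = 21/17, so the A_3-coordinate is 3/17.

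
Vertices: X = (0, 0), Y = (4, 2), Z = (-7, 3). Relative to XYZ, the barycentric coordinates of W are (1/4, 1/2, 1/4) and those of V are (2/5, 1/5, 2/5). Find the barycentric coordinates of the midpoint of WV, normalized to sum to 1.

Since both coordinate triples sum to 1, the midpoint's barycentrics are the componentwise average.
(1/4+2/5)/2 = 13/40; similarly 7/20 and 13/40.

(13/40, 7/20, 13/40)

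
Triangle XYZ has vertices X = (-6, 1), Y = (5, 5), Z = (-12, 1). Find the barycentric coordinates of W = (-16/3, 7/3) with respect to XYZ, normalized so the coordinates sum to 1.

Signed area of the reference triangle: [XYZ] = ½·((-6)·(5−1) + 5·(1−1) + (-12)·(1−5)) = ½·(-24 + 0 + 48) = 12.
[WYZ] = ½·((-16/3)·(5−1) + 5·(1−(7/3)) + (-12)·(7/3−5)) = ½·(-64/3 − 20/3 + 32) = 2, so the X-coordinate is 2/12 = 1/6.
[XWZ] = ½·((-6)·(7/3−1) + (-16/3)·(1−1) + (-12)·(1−(7/3))) = ½·(-8 + 0 + 16) = 4, so the Y-coordinate is 1/3.
[XYW] = ½·((-6)·(5−(7/3)) + 5·(7/3−1) + (-16/3)·(1−5)) = ½·(-16 + 20/3 + 64/3) = 6, so the Z-coordinate is 1/2.

(1/6, 1/3, 1/2)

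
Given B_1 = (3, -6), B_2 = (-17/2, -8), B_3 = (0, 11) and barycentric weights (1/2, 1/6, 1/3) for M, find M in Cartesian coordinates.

(1/12, -2/3)

M = (1/2)·B_1 + (1/6)·B_2 + (1/3)·B_3.
x-coordinate: (1/2)·3 + (1/6)·(-17/2) + (1/3)·0 = 1/12.
y-coordinate: (1/2)·(-6) + (1/6)·(-8) + (1/3)·11 = -2/3.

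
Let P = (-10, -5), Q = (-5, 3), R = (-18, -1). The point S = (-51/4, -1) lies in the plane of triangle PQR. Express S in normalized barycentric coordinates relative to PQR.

(1/4, 1/4, 1/2)

Signed area of the reference triangle: [PQR] = ½·((-10)·(3−(-1)) + (-5)·(-1−(-5)) + (-18)·(-5−3)) = ½·(-40 − 20 + 144) = 42.
[SQR] = ½·((-51/4)·(3−(-1)) + (-5)·(-1−(-1)) + (-18)·(-1−3)) = ½·(-51 + 0 + 72) = 21/2, so the P-coordinate is (21/2)/42 = 1/4.
[PSR] = ½·((-10)·(-1−(-1)) + (-51/4)·(-1−(-5)) + (-18)·(-5−(-1))) = ½·(0 − 51 + 72) = 21/2, so the Q-coordinate is 1/4.
[PQS] = ½·((-10)·(3−(-1)) + (-5)·(-1−(-5)) + (-51/4)·(-5−3)) = ½·(-40 − 20 + 102) = 21, so the R-coordinate is 1/2.
Check: 1/4 + 1/4 + 1/2 = 1.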